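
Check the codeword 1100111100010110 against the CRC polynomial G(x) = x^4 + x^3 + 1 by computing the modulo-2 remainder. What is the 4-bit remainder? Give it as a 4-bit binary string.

Modulo-2 division of 1100111100010110 by 11001:
  pos 0: 11001 XOR 11001 = 00000
  pos 5: 11100 XOR 11001 = 00101
  pos 7: 10101 XOR 11001 = 01100
  pos 8: 11000 XOR 11001 = 00001
Remainder = 1110 (nonzero — an error is detected).

1110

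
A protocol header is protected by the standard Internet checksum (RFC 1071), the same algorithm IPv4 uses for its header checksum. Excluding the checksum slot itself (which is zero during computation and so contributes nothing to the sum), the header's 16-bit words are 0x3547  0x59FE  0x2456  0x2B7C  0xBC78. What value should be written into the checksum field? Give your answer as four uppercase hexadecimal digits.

One's-complement addition (fold any carry out of bit 15 back into bit 0):
  0x3547 + 0x59FE = 0x08F45
  0x8F45 + 0x2456 = 0x0B39B
  0xB39B + 0x2B7C = 0x0DF17
  0xDF17 + 0xBC78 = 0x19B8F → wrap carry → 0x9B90
One's-complement sum = 0x9B90.
Checksum = ~0x9B90 & 0xFFFF = 0x646F.

646F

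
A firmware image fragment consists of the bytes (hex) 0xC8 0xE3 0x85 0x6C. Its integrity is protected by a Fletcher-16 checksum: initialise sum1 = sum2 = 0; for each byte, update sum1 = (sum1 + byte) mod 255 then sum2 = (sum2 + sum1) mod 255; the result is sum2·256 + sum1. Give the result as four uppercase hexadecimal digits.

469E

Running sums (mod 255):
  after byte 0 (0xC8): sum1=200, sum2=200
  after byte 1 (0xE3): sum1=172, sum2=117
  after byte 2 (0x85): sum1=50, sum2=167
  after byte 3 (0x6C): sum1=158, sum2=70
Checksum = sum2·256 + sum1 = 70·256 + 158 = 18078 = 0x469E.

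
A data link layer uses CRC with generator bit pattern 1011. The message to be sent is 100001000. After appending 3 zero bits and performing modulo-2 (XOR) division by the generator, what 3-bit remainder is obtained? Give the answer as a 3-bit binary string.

Append 3 zeros: 100001000000. Divide by 1011 (XOR where the leading bit is 1):
  pos 0: 1000 XOR 1011 = 0011
  pos 2: 1101 XOR 1011 = 0110
  pos 3: 1100 XOR 1011 = 0111
  pos 4: 1110 XOR 1011 = 0101
  pos 5: 1010 XOR 1011 = 0001
  pos 8: 1000 XOR 1011 = 0011
Remainder (last 3 bits) = 011. This is the CRC / FCS.

011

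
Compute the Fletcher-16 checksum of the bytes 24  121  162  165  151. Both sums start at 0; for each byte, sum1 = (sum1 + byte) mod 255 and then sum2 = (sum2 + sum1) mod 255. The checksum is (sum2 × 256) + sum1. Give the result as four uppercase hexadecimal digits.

Running sums (mod 255):
  after byte 0 (24): sum1=24, sum2=24
  after byte 1 (121): sum1=145, sum2=169
  after byte 2 (162): sum1=52, sum2=221
  after byte 3 (165): sum1=217, sum2=183
  after byte 4 (151): sum1=113, sum2=41
Checksum = sum2·256 + sum1 = 41·256 + 113 = 10609 = 0x2971.

2971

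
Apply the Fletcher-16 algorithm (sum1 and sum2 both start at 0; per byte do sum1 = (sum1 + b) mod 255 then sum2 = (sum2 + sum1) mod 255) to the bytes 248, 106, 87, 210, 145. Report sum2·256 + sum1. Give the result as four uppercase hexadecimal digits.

C31F

Running sums (mod 255):
  after byte 0 (248): sum1=248, sum2=248
  after byte 1 (106): sum1=99, sum2=92
  after byte 2 (87): sum1=186, sum2=23
  after byte 3 (210): sum1=141, sum2=164
  after byte 4 (145): sum1=31, sum2=195
Checksum = sum2·256 + sum1 = 195·256 + 31 = 49951 = 0xC31F.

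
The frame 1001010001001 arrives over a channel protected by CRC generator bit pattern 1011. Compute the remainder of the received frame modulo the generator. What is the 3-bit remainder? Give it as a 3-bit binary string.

000

Modulo-2 division of 1001010001001 by 1011:
  pos 0: 1001 XOR 1011 = 0010
  pos 2: 1001 XOR 1011 = 0010
  pos 4: 1000 XOR 1011 = 0011
  pos 6: 1101 XOR 1011 = 0110
  pos 7: 1100 XOR 1011 = 0111
  pos 8: 1110 XOR 1011 = 0101
  pos 9: 1011 XOR 1011 = 0000
Remainder = 000 (zero — the frame passes the CRC check).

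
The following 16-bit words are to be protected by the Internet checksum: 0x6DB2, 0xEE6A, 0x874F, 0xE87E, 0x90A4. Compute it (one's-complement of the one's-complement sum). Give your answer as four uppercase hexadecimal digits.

One's-complement addition (fold any carry out of bit 15 back into bit 0):
  0x6DB2 + 0xEE6A = 0x15C1C → wrap carry → 0x5C1D
  0x5C1D + 0x874F = 0x0E36C
  0xE36C + 0xE87E = 0x1CBEA → wrap carry → 0xCBEB
  0xCBEB + 0x90A4 = 0x15C8F → wrap carry → 0x5C90
One's-complement sum = 0x5C90.
Checksum = ~0x5C90 & 0xFFFF = 0xA36F.

A36F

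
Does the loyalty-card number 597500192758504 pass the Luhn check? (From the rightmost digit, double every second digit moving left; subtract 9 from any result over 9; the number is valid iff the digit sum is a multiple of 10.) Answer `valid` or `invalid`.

From the right, keep odd positions and double even positions (subtract 9 from any doubled value over 9):
  doubled (positions 2,4,...): 0 7 5 9 0 1 9 → sum 31
  kept (positions 1,3,...): 4 5 5 2 1 0 7 5 → sum 29
Total = 60.
60 mod 10 = 0, so the number is valid.

valid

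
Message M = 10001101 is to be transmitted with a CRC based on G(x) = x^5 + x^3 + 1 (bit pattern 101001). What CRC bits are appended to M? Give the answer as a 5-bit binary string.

Append 5 zeros: 1000110100000. Divide by 101001 (XOR where the leading bit is 1):
  pos 0: 100011 XOR 101001 = 001010
  pos 2: 101001 XOR 101001 = 000000
Remainder (last 5 bits) = 00000. This is the CRC / FCS.

00000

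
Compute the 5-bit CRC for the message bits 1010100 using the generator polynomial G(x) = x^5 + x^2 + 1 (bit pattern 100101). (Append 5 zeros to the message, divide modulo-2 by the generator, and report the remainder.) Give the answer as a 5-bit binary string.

01001

Append 5 zeros: 101010000000. Divide by 100101 (XOR where the leading bit is 1):
  pos 0: 101010 XOR 100101 = 001111
  pos 2: 111100 XOR 100101 = 011001
  pos 3: 110010 XOR 100101 = 010111
  pos 4: 101110 XOR 100101 = 001011
  pos 6: 101100 XOR 100101 = 001001
Remainder (last 5 bits) = 01001. This is the CRC / FCS.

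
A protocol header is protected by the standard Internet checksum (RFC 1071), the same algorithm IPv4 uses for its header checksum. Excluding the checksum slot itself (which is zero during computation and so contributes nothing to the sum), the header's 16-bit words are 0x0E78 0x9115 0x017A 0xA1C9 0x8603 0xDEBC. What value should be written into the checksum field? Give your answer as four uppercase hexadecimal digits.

One's-complement addition (fold any carry out of bit 15 back into bit 0):
  0x0E78 + 0x9115 = 0x09F8D
  0x9F8D + 0x017A = 0x0A107
  0xA107 + 0xA1C9 = 0x142D0 → wrap carry → 0x42D1
  0x42D1 + 0x8603 = 0x0C8D4
  0xC8D4 + 0xDEBC = 0x1A790 → wrap carry → 0xA791
One's-complement sum = 0xA791.
Checksum = ~0xA791 & 0xFFFF = 0x586E.

586E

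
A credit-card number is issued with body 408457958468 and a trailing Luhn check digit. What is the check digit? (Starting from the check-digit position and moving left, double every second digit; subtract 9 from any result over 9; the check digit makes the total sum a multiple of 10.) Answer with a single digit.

1

Partial digits right→left: 8 6 4 8 5 9 7 5 4 8 0 4
Double every second digit counting from the check-digit position (so the 1st, 3rd, 5th, ... of the partial from the right).
  doubled (with −9 where >9): 7 8 1 5 8 0 → sum 29
  kept as-is: 6 8 9 5 8 4 → sum 40
Total = 29 + 40 = 69.
Check digit = (10 − (69 mod 10)) mod 10 = 1.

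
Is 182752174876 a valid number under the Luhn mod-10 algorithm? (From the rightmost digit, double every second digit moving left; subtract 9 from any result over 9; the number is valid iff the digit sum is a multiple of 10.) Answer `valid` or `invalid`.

From the right, keep odd positions and double even positions (subtract 9 from any doubled value over 9):
  doubled (positions 2,4,...): 5 8 2 1 4 2 → sum 22
  kept (positions 1,3,...): 6 8 7 2 7 8 → sum 38
Total = 60.
60 mod 10 = 0, so the number is valid.

valid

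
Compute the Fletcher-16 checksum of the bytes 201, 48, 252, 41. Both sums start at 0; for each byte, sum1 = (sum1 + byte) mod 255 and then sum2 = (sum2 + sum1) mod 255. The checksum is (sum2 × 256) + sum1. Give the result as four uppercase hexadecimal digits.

Running sums (mod 255):
  after byte 0 (201): sum1=201, sum2=201
  after byte 1 (48): sum1=249, sum2=195
  after byte 2 (252): sum1=246, sum2=186
  after byte 3 (41): sum1=32, sum2=218
Checksum = sum2·256 + sum1 = 218·256 + 32 = 55840 = 0xDA20.

DA20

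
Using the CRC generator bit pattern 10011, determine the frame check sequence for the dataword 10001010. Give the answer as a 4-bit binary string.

0011

Append 4 zeros: 100010100000. Divide by 10011 (XOR where the leading bit is 1):
  pos 0: 10001 XOR 10011 = 00010
  pos 3: 10010 XOR 10011 = 00001
  pos 7: 10000 XOR 10011 = 00011
Remainder (last 4 bits) = 0011. This is the CRC / FCS.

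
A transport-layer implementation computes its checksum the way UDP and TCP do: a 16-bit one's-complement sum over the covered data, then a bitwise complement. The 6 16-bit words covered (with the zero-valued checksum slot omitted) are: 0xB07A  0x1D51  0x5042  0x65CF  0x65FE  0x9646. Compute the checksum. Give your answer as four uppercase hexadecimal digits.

One's-complement addition (fold any carry out of bit 15 back into bit 0):
  0xB07A + 0x1D51 = 0x0CDCB
  0xCDCB + 0x5042 = 0x11E0D → wrap carry → 0x1E0E
  0x1E0E + 0x65CF = 0x083DD
  0x83DD + 0x65FE = 0x0E9DB
  0xE9DB + 0x9646 = 0x18021 → wrap carry → 0x8022
One's-complement sum = 0x8022.
Checksum = ~0x8022 & 0xFFFF = 0x7FDD.

7FDD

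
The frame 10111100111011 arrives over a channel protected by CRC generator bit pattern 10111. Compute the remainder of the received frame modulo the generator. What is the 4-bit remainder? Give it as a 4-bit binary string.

0000

Modulo-2 division of 10111100111011 by 10111:
  pos 0: 10111 XOR 10111 = 00000
  pos 5: 10011 XOR 10111 = 00100
  pos 7: 10010 XOR 10111 = 00101
  pos 9: 10111 XOR 10111 = 00000
Remainder = 0000 (zero — the frame passes the CRC check).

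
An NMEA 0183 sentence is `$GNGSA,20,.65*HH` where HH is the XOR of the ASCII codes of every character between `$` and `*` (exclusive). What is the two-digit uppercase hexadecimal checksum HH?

73

XOR the ASCII codes of the payload characters:
  'G' = 0x47 → acc = 0x47
  'N' = 0x4E → acc = 0x09
  'G' = 0x47 → acc = 0x4E
  'S' = 0x53 → acc = 0x1D
  'A' = 0x41 → acc = 0x5C
  ',' = 0x2C → acc = 0x70
  '2' = 0x32 → acc = 0x42
  '0' = 0x30 → acc = 0x72
  ',' = 0x2C → acc = 0x5E
  '.' = 0x2E → acc = 0x70
  '6' = 0x36 → acc = 0x46
  '5' = 0x35 → acc = 0x73
Checksum = 0x73.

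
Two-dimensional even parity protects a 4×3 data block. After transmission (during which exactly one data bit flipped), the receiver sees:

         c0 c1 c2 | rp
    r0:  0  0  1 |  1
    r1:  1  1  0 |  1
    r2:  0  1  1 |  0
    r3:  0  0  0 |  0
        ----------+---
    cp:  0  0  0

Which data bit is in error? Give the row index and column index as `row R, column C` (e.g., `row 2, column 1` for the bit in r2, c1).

row 1, column 0

Recompute each row's even parity and compare to rp:
  r0: data parity 1, sent rp 1 → ok
  r1: data parity 0, sent rp 1 → mismatch
  r2: data parity 0, sent rp 0 → ok
  r3: data parity 0, sent rp 0 → ok
Recompute each column's even parity and compare to cp:
  c0: data parity 1, sent cp 0 → mismatch
  c1: data parity 0, sent cp 0 → ok
  c2: data parity 0, sent cp 0 → ok
Exactly one row (r1) and one column (c0) fail → the flipped bit is at their intersection.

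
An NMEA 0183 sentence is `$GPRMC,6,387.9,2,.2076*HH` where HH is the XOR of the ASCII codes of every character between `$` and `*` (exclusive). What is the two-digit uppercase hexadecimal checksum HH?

XOR the ASCII codes of the payload characters:
  'G' = 0x47 → acc = 0x47
  'P' = 0x50 → acc = 0x17
  'R' = 0x52 → acc = 0x45
  'M' = 0x4D → acc = 0x08
  'C' = 0x43 → acc = 0x4B
  ',' = 0x2C → acc = 0x67
  '6' = 0x36 → acc = 0x51
  ',' = 0x2C → acc = 0x7D
  '3' = 0x33 → acc = 0x4E
  '8' = 0x38 → acc = 0x76
  '7' = 0x37 → acc = 0x41
  '.' = 0x2E → acc = 0x6F
  '9' = 0x39 → acc = 0x56
  ',' = 0x2C → acc = 0x7A
  '2' = 0x32 → acc = 0x48
  ',' = 0x2C → acc = 0x64
  '.' = 0x2E → acc = 0x4A
  '2' = 0x32 → acc = 0x78
  '0' = 0x30 → acc = 0x48
  '7' = 0x37 → acc = 0x7F
  '6' = 0x36 → acc = 0x49
Checksum = 0x49.

49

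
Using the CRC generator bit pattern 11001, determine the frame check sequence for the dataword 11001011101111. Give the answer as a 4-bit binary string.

Append 4 zeros: 110010111011110000. Divide by 11001 (XOR where the leading bit is 1):
  pos 0: 11001 XOR 11001 = 00000
  pos 6: 11101 XOR 11001 = 00100
  pos 8: 10011 XOR 11001 = 01010
  pos 9: 10101 XOR 11001 = 01100
  pos 10: 11000 XOR 11001 = 00001
Remainder (last 4 bits) = 1000. This is the CRC / FCS.

1000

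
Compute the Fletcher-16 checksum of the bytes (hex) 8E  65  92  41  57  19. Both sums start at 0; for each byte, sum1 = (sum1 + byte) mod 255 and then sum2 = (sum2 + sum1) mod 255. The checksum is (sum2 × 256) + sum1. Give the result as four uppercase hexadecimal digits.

Running sums (mod 255):
  after byte 0 (8E): sum1=142, sum2=142
  after byte 1 (65): sum1=243, sum2=130
  after byte 2 (92): sum1=134, sum2=9
  after byte 3 (41): sum1=199, sum2=208
  after byte 4 (57): sum1=31, sum2=239
  after byte 5 (19): sum1=56, sum2=40
Checksum = sum2·256 + sum1 = 40·256 + 56 = 10296 = 0x2838.

2838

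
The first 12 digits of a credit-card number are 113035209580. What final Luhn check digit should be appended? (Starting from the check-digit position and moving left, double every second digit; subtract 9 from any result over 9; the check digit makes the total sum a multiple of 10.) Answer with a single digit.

0

Partial digits right→left: 0 8 5 9 0 2 5 3 0 3 1 1
Double every second digit counting from the check-digit position (so the 1st, 3rd, 5th, ... of the partial from the right).
  doubled (with −9 where >9): 0 1 0 1 0 2 → sum 4
  kept as-is: 8 9 2 3 3 1 → sum 26
Total = 4 + 26 = 30.
Check digit = (10 − (30 mod 10)) mod 10 = 0.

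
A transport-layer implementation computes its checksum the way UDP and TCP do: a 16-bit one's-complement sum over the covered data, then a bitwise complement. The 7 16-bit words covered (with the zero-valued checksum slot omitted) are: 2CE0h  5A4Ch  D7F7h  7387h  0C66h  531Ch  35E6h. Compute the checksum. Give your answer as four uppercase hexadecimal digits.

97EB

One's-complement addition (fold any carry out of bit 15 back into bit 0):
  0x2CE0 + 0x5A4C = 0x0872C
  0x872C + 0xD7F7 = 0x15F23 → wrap carry → 0x5F24
  0x5F24 + 0x7387 = 0x0D2AB
  0xD2AB + 0x0C66 = 0x0DF11
  0xDF11 + 0x531C = 0x1322D → wrap carry → 0x322E
  0x322E + 0x35E6 = 0x06814
One's-complement sum = 0x6814.
Checksum = ~0x6814 & 0xFFFF = 0x97EB.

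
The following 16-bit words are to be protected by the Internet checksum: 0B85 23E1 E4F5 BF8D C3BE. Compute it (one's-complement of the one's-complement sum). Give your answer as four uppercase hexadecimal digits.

6857

One's-complement addition (fold any carry out of bit 15 back into bit 0):
  0x0B85 + 0x23E1 = 0x02F66
  0x2F66 + 0xE4F5 = 0x1145B → wrap carry → 0x145C
  0x145C + 0xBF8D = 0x0D3E9
  0xD3E9 + 0xC3BE = 0x197A7 → wrap carry → 0x97A8
One's-complement sum = 0x97A8.
Checksum = ~0x97A8 & 0xFFFF = 0x6857.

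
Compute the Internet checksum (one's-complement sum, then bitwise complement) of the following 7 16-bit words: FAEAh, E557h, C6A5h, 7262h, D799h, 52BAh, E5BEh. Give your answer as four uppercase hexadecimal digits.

D6A1

One's-complement addition (fold any carry out of bit 15 back into bit 0):
  0xFAEA + 0xE557 = 0x1E041 → wrap carry → 0xE042
  0xE042 + 0xC6A5 = 0x1A6E7 → wrap carry → 0xA6E8
  0xA6E8 + 0x7262 = 0x1194A → wrap carry → 0x194B
  0x194B + 0xD799 = 0x0F0E4
  0xF0E4 + 0x52BA = 0x1439E → wrap carry → 0x439F
  0x439F + 0xE5BE = 0x1295D → wrap carry → 0x295E
One's-complement sum = 0x295E.
Checksum = ~0x295E & 0xFFFF = 0xD6A1.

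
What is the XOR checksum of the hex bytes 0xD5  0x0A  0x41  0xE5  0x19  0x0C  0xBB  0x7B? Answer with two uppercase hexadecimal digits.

AE

XOR the bytes together:
  start with 0xD5
  0xD5 ⊕ 0x0A = 0xDF
  0xDF ⊕ 0x41 = 0x9E
  0x9E ⊕ 0xE5 = 0x7B
  0x7B ⊕ 0x19 = 0x62
  0x62 ⊕ 0x0C = 0x6E
  0x6E ⊕ 0xBB = 0xD5
  0xD5 ⊕ 0x7B = 0xAE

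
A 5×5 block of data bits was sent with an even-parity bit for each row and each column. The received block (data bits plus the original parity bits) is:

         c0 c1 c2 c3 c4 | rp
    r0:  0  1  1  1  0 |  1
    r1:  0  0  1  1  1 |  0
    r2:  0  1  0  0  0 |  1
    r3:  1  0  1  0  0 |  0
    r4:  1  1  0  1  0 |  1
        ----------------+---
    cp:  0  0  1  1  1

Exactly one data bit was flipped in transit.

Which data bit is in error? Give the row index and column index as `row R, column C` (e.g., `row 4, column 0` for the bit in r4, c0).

row 1, column 1

Recompute each row's even parity and compare to rp:
  r0: data parity 1, sent rp 1 → ok
  r1: data parity 1, sent rp 0 → mismatch
  r2: data parity 1, sent rp 1 → ok
  r3: data parity 0, sent rp 0 → ok
  r4: data parity 1, sent rp 1 → ok
Recompute each column's even parity and compare to cp:
  c0: data parity 0, sent cp 0 → ok
  c1: data parity 1, sent cp 0 → mismatch
  c2: data parity 1, sent cp 1 → ok
  c3: data parity 1, sent cp 1 → ok
  c4: data parity 1, sent cp 1 → ok
Exactly one row (r1) and one column (c1) fail → the flipped bit is at their intersection.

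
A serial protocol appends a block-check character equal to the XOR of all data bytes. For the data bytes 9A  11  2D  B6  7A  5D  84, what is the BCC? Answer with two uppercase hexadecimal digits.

B3

XOR the bytes together:
  start with 0x9A
  0x9A ⊕ 0x11 = 0x8B
  0x8B ⊕ 0x2D = 0xA6
  0xA6 ⊕ 0xB6 = 0x10
  0x10 ⊕ 0x7A = 0x6A
  0x6A ⊕ 0x5D = 0x37
  0x37 ⊕ 0x84 = 0xB3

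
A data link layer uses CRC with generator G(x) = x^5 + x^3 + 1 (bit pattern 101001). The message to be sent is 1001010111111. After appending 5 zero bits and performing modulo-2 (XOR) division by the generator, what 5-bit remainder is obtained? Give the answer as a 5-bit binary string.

00111

Append 5 zeros: 100101011111100000. Divide by 101001 (XOR where the leading bit is 1):
  pos 0: 100101 XOR 101001 = 001100
  pos 2: 110001 XOR 101001 = 011000
  pos 3: 110001 XOR 101001 = 011000
  pos 4: 110001 XOR 101001 = 011000
  pos 5: 110001 XOR 101001 = 011000
  pos 6: 110001 XOR 101001 = 011000
  pos 7: 110001 XOR 101001 = 011000
  pos 8: 110000 XOR 101001 = 011001
  pos 9: 110010 XOR 101001 = 011011
  pos 10: 110110 XOR 101001 = 011111
  pos 11: 111110 XOR 101001 = 010111
  pos 12: 101110 XOR 101001 = 000111
Remainder (last 5 bits) = 00111. This is the CRC / FCS.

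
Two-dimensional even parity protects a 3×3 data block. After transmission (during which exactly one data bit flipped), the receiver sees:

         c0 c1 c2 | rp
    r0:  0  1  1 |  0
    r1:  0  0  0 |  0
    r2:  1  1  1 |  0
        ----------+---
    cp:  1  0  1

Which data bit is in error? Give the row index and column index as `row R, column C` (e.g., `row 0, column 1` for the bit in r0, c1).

Recompute each row's even parity and compare to rp:
  r0: data parity 0, sent rp 0 → ok
  r1: data parity 0, sent rp 0 → ok
  r2: data parity 1, sent rp 0 → mismatch
Recompute each column's even parity and compare to cp:
  c0: data parity 1, sent cp 1 → ok
  c1: data parity 0, sent cp 0 → ok
  c2: data parity 0, sent cp 1 → mismatch
Exactly one row (r2) and one column (c2) fail → the flipped bit is at their intersection.

row 2, column 2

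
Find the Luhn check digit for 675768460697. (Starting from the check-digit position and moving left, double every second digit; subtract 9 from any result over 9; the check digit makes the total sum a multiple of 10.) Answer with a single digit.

2

Partial digits right→left: 7 9 6 0 6 4 8 6 7 5 7 6
Double every second digit counting from the check-digit position (so the 1st, 3rd, 5th, ... of the partial from the right).
  doubled (with −9 where >9): 5 3 3 7 5 5 → sum 28
  kept as-is: 9 0 4 6 5 6 → sum 30
Total = 28 + 30 = 58.
Check digit = (10 − (58 mod 10)) mod 10 = 2.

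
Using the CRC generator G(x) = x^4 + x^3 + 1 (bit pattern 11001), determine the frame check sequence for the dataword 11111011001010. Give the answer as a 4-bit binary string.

0110

Append 4 zeros: 111110110010100000. Divide by 11001 (XOR where the leading bit is 1):
  pos 0: 11111 XOR 11001 = 00110
  pos 2: 11001 XOR 11001 = 00000
  pos 7: 10010 XOR 11001 = 01011
  pos 8: 10111 XOR 11001 = 01110
  pos 9: 11100 XOR 11001 = 00101
  pos 11: 10100 XOR 11001 = 01101
  pos 12: 11010 XOR 11001 = 00011
Remainder (last 4 bits) = 0110. This is the CRC / FCS.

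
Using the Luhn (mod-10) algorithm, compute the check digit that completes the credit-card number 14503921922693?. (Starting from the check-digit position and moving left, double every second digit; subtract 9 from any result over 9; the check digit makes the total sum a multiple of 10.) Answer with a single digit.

7

Partial digits right→left: 3 9 6 2 2 9 1 2 9 3 0 5 4 1
Double every second digit counting from the check-digit position (so the 1st, 3rd, 5th, ... of the partial from the right).
  doubled (with −9 where >9): 6 3 4 2 9 0 8 → sum 32
  kept as-is: 9 2 9 2 3 5 1 → sum 31
Total = 32 + 31 = 63.
Check digit = (10 − (63 mod 10)) mod 10 = 7.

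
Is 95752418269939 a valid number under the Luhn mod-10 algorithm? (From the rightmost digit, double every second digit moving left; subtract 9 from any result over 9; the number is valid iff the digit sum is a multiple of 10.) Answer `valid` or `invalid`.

invalid

From the right, keep odd positions and double even positions (subtract 9 from any doubled value over 9):
  doubled (positions 2,4,...): 6 9 4 2 4 5 9 → sum 39
  kept (positions 1,3,...): 9 9 6 8 4 5 5 → sum 46
Total = 85.
85 mod 10 = 5, so the number is invalid.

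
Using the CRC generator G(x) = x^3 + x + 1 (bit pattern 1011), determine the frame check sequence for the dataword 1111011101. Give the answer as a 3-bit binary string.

110

Append 3 zeros: 1111011101000. Divide by 1011 (XOR where the leading bit is 1):
  pos 0: 1111 XOR 1011 = 0100
  pos 1: 1000 XOR 1011 = 0011
  pos 3: 1111 XOR 1011 = 0100
  pos 4: 1001 XOR 1011 = 0010
  pos 6: 1001 XOR 1011 = 0010
  pos 8: 1000 XOR 1011 = 0011
Remainder (last 3 bits) = 110. This is the CRC / FCS.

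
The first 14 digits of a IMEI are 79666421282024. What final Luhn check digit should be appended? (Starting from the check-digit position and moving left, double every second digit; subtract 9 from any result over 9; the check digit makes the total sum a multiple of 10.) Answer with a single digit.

6

Partial digits right→left: 4 2 0 2 8 2 1 2 4 6 6 6 9 7
Double every second digit counting from the check-digit position (so the 1st, 3rd, 5th, ... of the partial from the right).
  doubled (with −9 where >9): 8 0 7 2 8 3 9 → sum 37
  kept as-is: 2 2 2 2 6 6 7 → sum 27
Total = 37 + 27 = 64.
Check digit = (10 − (64 mod 10)) mod 10 = 6.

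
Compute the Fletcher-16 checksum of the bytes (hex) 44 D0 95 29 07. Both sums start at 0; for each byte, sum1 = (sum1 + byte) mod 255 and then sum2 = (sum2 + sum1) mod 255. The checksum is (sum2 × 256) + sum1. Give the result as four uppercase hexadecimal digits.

B2DA

Running sums (mod 255):
  after byte 0 (44): sum1=68, sum2=68
  after byte 1 (D0): sum1=21, sum2=89
  after byte 2 (95): sum1=170, sum2=4
  after byte 3 (29): sum1=211, sum2=215
  after byte 4 (07): sum1=218, sum2=178
Checksum = sum2·256 + sum1 = 178·256 + 218 = 45786 = 0xB2DA.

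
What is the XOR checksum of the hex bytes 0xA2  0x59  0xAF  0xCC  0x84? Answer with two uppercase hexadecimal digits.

1C

XOR the bytes together:
  start with 0xA2
  0xA2 ⊕ 0x59 = 0xFB
  0xFB ⊕ 0xAF = 0x54
  0x54 ⊕ 0xCC = 0x98
  0x98 ⊕ 0x84 = 0x1C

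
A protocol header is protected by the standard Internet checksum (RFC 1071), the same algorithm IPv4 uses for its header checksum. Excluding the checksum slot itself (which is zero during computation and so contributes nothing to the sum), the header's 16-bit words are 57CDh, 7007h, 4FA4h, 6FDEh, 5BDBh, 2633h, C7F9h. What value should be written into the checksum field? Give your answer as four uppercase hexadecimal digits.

2EA0

One's-complement addition (fold any carry out of bit 15 back into bit 0):
  0x57CD + 0x7007 = 0x0C7D4
  0xC7D4 + 0x4FA4 = 0x11778 → wrap carry → 0x1779
  0x1779 + 0x6FDE = 0x08757
  0x8757 + 0x5BDB = 0x0E332
  0xE332 + 0x2633 = 0x10965 → wrap carry → 0x0966
  0x0966 + 0xC7F9 = 0x0D15F
One's-complement sum = 0xD15F.
Checksum = ~0xD15F & 0xFFFF = 0x2EA0.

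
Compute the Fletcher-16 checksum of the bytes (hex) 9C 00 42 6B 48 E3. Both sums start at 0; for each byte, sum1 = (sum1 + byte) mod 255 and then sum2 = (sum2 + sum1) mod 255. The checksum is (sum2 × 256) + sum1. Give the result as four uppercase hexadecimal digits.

Running sums (mod 255):
  after byte 0 (9C): sum1=156, sum2=156
  after byte 1 (00): sum1=156, sum2=57
  after byte 2 (42): sum1=222, sum2=24
  after byte 3 (6B): sum1=74, sum2=98
  after byte 4 (48): sum1=146, sum2=244
  after byte 5 (E3): sum1=118, sum2=107
Checksum = sum2·256 + sum1 = 107·256 + 118 = 27510 = 0x6B76.

6B76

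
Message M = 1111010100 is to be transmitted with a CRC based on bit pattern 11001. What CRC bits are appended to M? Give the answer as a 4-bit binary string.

Append 4 zeros: 11110101000000. Divide by 11001 (XOR where the leading bit is 1):
  pos 0: 11110 XOR 11001 = 00111
  pos 2: 11110 XOR 11001 = 00111
  pos 4: 11110 XOR 11001 = 00111
  pos 6: 11100 XOR 11001 = 00101
  pos 8: 10100 XOR 11001 = 01101
  pos 9: 11010 XOR 11001 = 00011
Remainder (last 4 bits) = 0011. This is the CRC / FCS.

0011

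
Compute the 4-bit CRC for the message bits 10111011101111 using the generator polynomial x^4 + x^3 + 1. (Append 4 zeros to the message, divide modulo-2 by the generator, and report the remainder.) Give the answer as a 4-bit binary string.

0111

Append 4 zeros: 101110111011110000. Divide by 11001 (XOR where the leading bit is 1):
  pos 0: 10111 XOR 11001 = 01110
  pos 1: 11100 XOR 11001 = 00101
  pos 3: 10111 XOR 11001 = 01110
  pos 4: 11101 XOR 11001 = 00100
  pos 6: 10001 XOR 11001 = 01000
  pos 7: 10001 XOR 11001 = 01000
  pos 8: 10001 XOR 11001 = 01000
  pos 9: 10001 XOR 11001 = 01000
  pos 10: 10000 XOR 11001 = 01001
  pos 11: 10010 XOR 11001 = 01011
  pos 12: 10110 XOR 11001 = 01111
  pos 13: 11110 XOR 11001 = 00111
Remainder (last 4 bits) = 0111. This is the CRC / FCS.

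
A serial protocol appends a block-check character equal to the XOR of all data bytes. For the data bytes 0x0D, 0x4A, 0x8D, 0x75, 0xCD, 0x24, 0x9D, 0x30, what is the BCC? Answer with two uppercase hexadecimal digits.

XOR the bytes together:
  start with 0x0D
  0x0D ⊕ 0x4A = 0x47
  0x47 ⊕ 0x8D = 0xCA
  0xCA ⊕ 0x75 = 0xBF
  0xBF ⊕ 0xCD = 0x72
  0x72 ⊕ 0x24 = 0x56
  0x56 ⊕ 0x9D = 0xCB
  0xCB ⊕ 0x30 = 0xFB

FB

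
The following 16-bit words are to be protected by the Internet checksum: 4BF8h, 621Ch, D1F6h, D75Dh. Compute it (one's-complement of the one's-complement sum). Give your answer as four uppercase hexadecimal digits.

One's-complement addition (fold any carry out of bit 15 back into bit 0):
  0x4BF8 + 0x621C = 0x0AE14
  0xAE14 + 0xD1F6 = 0x1800A → wrap carry → 0x800B
  0x800B + 0xD75D = 0x15768 → wrap carry → 0x5769
One's-complement sum = 0x5769.
Checksum = ~0x5769 & 0xFFFF = 0xA896.

A896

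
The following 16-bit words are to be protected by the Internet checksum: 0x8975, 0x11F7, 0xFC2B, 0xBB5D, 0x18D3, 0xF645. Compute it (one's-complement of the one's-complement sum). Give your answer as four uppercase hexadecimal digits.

One's-complement addition (fold any carry out of bit 15 back into bit 0):
  0x8975 + 0x11F7 = 0x09B6C
  0x9B6C + 0xFC2B = 0x19797 → wrap carry → 0x9798
  0x9798 + 0xBB5D = 0x152F5 → wrap carry → 0x52F6
  0x52F6 + 0x18D3 = 0x06BC9
  0x6BC9 + 0xF645 = 0x1620E → wrap carry → 0x620F
One's-complement sum = 0x620F.
Checksum = ~0x620F & 0xFFFF = 0x9DF0.

9DF0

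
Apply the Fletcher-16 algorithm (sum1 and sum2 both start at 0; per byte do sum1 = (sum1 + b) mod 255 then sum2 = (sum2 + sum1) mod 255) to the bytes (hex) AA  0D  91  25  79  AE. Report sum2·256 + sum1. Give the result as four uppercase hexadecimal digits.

Running sums (mod 255):
  after byte 0 (AA): sum1=170, sum2=170
  after byte 1 (0D): sum1=183, sum2=98
  after byte 2 (91): sum1=73, sum2=171
  after byte 3 (25): sum1=110, sum2=26
  after byte 4 (79): sum1=231, sum2=2
  after byte 5 (AE): sum1=150, sum2=152
Checksum = sum2·256 + sum1 = 152·256 + 150 = 39062 = 0x9896.

9896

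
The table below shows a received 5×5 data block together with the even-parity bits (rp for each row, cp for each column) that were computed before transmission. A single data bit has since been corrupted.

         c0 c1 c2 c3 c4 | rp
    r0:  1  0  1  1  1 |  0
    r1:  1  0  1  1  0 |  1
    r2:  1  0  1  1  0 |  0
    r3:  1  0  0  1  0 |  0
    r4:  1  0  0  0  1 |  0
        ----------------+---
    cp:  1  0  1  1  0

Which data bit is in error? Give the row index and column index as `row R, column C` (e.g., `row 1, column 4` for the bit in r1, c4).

row 2, column 3

Recompute each row's even parity and compare to rp:
  r0: data parity 0, sent rp 0 → ok
  r1: data parity 1, sent rp 1 → ok
  r2: data parity 1, sent rp 0 → mismatch
  r3: data parity 0, sent rp 0 → ok
  r4: data parity 0, sent rp 0 → ok
Recompute each column's even parity and compare to cp:
  c0: data parity 1, sent cp 1 → ok
  c1: data parity 0, sent cp 0 → ok
  c2: data parity 1, sent cp 1 → ok
  c3: data parity 0, sent cp 1 → mismatch
  c4: data parity 0, sent cp 0 → ok
Exactly one row (r2) and one column (c3) fail → the flipped bit is at their intersection.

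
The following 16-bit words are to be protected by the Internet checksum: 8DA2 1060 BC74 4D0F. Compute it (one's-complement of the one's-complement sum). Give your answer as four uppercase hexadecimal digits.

5879

One's-complement addition (fold any carry out of bit 15 back into bit 0):
  0x8DA2 + 0x1060 = 0x09E02
  0x9E02 + 0xBC74 = 0x15A76 → wrap carry → 0x5A77
  0x5A77 + 0x4D0F = 0x0A786
One's-complement sum = 0xA786.
Checksum = ~0xA786 & 0xFFFF = 0x5879.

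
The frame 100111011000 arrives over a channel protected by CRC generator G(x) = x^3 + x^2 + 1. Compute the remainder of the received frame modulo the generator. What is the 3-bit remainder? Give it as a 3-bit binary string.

Modulo-2 division of 100111011000 by 1101:
  pos 0: 1001 XOR 1101 = 0100
  pos 1: 1001 XOR 1101 = 0100
  pos 2: 1001 XOR 1101 = 0100
  pos 3: 1000 XOR 1101 = 0101
  pos 4: 1011 XOR 1101 = 0110
  pos 5: 1101 XOR 1101 = 0000
Remainder = 000 (zero — the frame passes the CRC check).

000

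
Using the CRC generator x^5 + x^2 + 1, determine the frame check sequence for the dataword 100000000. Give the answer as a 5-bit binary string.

11100

Append 5 zeros: 10000000000000. Divide by 100101 (XOR where the leading bit is 1):
  pos 0: 100000 XOR 100101 = 000101
  pos 3: 101000 XOR 100101 = 001101
  pos 5: 110100 XOR 100101 = 010001
  pos 6: 100010 XOR 100101 = 000111
Remainder (last 5 bits) = 11100. This is the CRC / FCS.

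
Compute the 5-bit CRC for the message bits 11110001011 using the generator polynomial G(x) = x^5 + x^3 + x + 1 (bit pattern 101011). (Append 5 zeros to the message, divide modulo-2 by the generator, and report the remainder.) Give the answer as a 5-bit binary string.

Append 5 zeros: 1111000101100000. Divide by 101011 (XOR where the leading bit is 1):
  pos 0: 111100 XOR 101011 = 010111
  pos 1: 101110 XOR 101011 = 000101
  pos 4: 101101 XOR 101011 = 000110
  pos 7: 110100 XOR 101011 = 011111
  pos 8: 111110 XOR 101011 = 010101
  pos 9: 101010 XOR 101011 = 000001
Remainder (last 5 bits) = 00010. This is the CRC / FCS.

00010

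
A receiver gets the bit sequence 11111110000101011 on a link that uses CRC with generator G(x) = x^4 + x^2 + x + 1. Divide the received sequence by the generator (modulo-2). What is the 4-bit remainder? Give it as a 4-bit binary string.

1000

Modulo-2 division of 11111110000101011 by 10111:
  pos 0: 11111 XOR 10111 = 01000
  pos 1: 10001 XOR 10111 = 00110
  pos 3: 11010 XOR 10111 = 01101
  pos 4: 11010 XOR 10111 = 01101
  pos 5: 11010 XOR 10111 = 01101
  pos 6: 11010 XOR 10111 = 01101
  pos 7: 11011 XOR 10111 = 01100
  pos 8: 11000 XOR 10111 = 01111
  pos 9: 11111 XOR 10111 = 01000
  pos 10: 10000 XOR 10111 = 00111
  pos 12: 11111 XOR 10111 = 01000
Remainder = 1000 (nonzero — an error is detected).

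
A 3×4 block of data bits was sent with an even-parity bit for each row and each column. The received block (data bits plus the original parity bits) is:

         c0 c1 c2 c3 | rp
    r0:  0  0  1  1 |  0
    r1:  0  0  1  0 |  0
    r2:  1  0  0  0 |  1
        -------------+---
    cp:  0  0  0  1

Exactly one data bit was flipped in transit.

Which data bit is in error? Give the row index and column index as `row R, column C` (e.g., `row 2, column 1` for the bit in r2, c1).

Recompute each row's even parity and compare to rp:
  r0: data parity 0, sent rp 0 → ok
  r1: data parity 1, sent rp 0 → mismatch
  r2: data parity 1, sent rp 1 → ok
Recompute each column's even parity and compare to cp:
  c0: data parity 1, sent cp 0 → mismatch
  c1: data parity 0, sent cp 0 → ok
  c2: data parity 0, sent cp 0 → ok
  c3: data parity 1, sent cp 1 → ok
Exactly one row (r1) and one column (c0) fail → the flipped bit is at their intersection.

row 1, column 0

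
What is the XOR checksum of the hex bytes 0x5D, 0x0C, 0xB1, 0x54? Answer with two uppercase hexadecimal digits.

B4

XOR the bytes together:
  start with 0x5D
  0x5D ⊕ 0x0C = 0x51
  0x51 ⊕ 0xB1 = 0xE0
  0xE0 ⊕ 0x54 = 0xB4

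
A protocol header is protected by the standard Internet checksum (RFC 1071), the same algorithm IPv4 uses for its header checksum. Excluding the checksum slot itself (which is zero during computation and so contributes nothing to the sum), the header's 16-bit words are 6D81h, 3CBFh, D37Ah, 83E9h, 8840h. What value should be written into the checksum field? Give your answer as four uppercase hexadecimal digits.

One's-complement addition (fold any carry out of bit 15 back into bit 0):
  0x6D81 + 0x3CBF = 0x0AA40
  0xAA40 + 0xD37A = 0x17DBA → wrap carry → 0x7DBB
  0x7DBB + 0x83E9 = 0x101A4 → wrap carry → 0x01A5
  0x01A5 + 0x8840 = 0x089E5
One's-complement sum = 0x89E5.
Checksum = ~0x89E5 & 0xFFFF = 0x761A.

761A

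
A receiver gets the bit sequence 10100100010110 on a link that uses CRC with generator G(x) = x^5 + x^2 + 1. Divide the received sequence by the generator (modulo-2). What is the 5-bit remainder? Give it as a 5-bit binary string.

00000

Modulo-2 division of 10100100010110 by 100101:
  pos 0: 101001 XOR 100101 = 001100
  pos 2: 110000 XOR 100101 = 010101
  pos 3: 101010 XOR 100101 = 001111
  pos 5: 111110 XOR 100101 = 011011
  pos 6: 110111 XOR 100101 = 010010
  pos 7: 100101 XOR 100101 = 000000
Remainder = 00000 (zero — the frame passes the CRC check).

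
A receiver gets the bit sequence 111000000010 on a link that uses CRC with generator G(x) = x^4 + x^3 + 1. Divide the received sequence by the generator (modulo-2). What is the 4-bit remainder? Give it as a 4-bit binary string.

0000

Modulo-2 division of 111000000010 by 11001:
  pos 0: 11100 XOR 11001 = 00101
  pos 2: 10100 XOR 11001 = 01101
  pos 3: 11010 XOR 11001 = 00011
  pos 6: 11001 XOR 11001 = 00000
Remainder = 0000 (zero — the frame passes the CRC check).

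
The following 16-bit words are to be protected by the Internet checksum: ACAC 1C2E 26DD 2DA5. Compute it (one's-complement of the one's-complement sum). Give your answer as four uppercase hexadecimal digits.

E2A2

One's-complement addition (fold any carry out of bit 15 back into bit 0):
  0xACAC + 0x1C2E = 0x0C8DA
  0xC8DA + 0x26DD = 0x0EFB7
  0xEFB7 + 0x2DA5 = 0x11D5C → wrap carry → 0x1D5D
One's-complement sum = 0x1D5D.
Checksum = ~0x1D5D & 0xFFFF = 0xE2A2.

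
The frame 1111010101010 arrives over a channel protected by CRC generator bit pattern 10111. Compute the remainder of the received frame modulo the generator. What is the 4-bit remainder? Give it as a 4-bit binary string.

0000

Modulo-2 division of 1111010101010 by 10111:
  pos 0: 11110 XOR 10111 = 01001
  pos 1: 10011 XOR 10111 = 00100
  pos 3: 10001 XOR 10111 = 00110
  pos 5: 11001 XOR 10111 = 01110
  pos 6: 11100 XOR 10111 = 01011
  pos 7: 10111 XOR 10111 = 00000
Remainder = 0000 (zero — the frame passes the CRC check).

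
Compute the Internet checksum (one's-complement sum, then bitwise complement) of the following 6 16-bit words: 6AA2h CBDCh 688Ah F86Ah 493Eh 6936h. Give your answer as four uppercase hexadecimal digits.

B616

One's-complement addition (fold any carry out of bit 15 back into bit 0):
  0x6AA2 + 0xCBDC = 0x1367E → wrap carry → 0x367F
  0x367F + 0x688A = 0x09F09
  0x9F09 + 0xF86A = 0x19773 → wrap carry → 0x9774
  0x9774 + 0x493E = 0x0E0B2
  0xE0B2 + 0x6936 = 0x149E8 → wrap carry → 0x49E9
One's-complement sum = 0x49E9.
Checksum = ~0x49E9 & 0xFFFF = 0xB616.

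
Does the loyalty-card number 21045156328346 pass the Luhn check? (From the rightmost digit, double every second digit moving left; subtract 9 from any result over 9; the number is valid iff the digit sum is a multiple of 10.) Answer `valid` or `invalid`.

From the right, keep odd positions and double even positions (subtract 9 from any doubled value over 9):
  doubled (positions 2,4,...): 8 7 6 1 1 0 4 → sum 27
  kept (positions 1,3,...): 6 3 2 6 1 4 1 → sum 23
Total = 50.
50 mod 10 = 0, so the number is valid.

valid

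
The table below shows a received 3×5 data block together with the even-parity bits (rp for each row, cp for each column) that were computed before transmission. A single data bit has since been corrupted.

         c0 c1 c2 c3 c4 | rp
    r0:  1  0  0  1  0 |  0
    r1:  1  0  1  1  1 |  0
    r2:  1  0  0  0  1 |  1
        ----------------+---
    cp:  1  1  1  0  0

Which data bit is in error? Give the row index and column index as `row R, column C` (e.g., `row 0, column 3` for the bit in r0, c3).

Recompute each row's even parity and compare to rp:
  r0: data parity 0, sent rp 0 → ok
  r1: data parity 0, sent rp 0 → ok
  r2: data parity 0, sent rp 1 → mismatch
Recompute each column's even parity and compare to cp:
  c0: data parity 1, sent cp 1 → ok
  c1: data parity 0, sent cp 1 → mismatch
  c2: data parity 1, sent cp 1 → ok
  c3: data parity 0, sent cp 0 → ok
  c4: data parity 0, sent cp 0 → ok
Exactly one row (r2) and one column (c1) fail → the flipped bit is at their intersection.

row 2, column 1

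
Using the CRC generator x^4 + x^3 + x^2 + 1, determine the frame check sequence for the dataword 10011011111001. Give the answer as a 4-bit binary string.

1000

Append 4 zeros: 100110111110010000. Divide by 11101 (XOR where the leading bit is 1):
  pos 0: 10011 XOR 11101 = 01110
  pos 1: 11100 XOR 11101 = 00001
  pos 5: 11111 XOR 11101 = 00010
  pos 8: 10100 XOR 11101 = 01001
  pos 9: 10011 XOR 11101 = 01110
  pos 10: 11100 XOR 11101 = 00001
Remainder (last 4 bits) = 1000. This is the CRC / FCS.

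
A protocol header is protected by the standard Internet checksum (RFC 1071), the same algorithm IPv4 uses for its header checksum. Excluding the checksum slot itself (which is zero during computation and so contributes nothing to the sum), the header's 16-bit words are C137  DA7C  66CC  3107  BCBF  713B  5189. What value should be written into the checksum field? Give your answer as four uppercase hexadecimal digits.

4CF3

One's-complement addition (fold any carry out of bit 15 back into bit 0):
  0xC137 + 0xDA7C = 0x19BB3 → wrap carry → 0x9BB4
  0x9BB4 + 0x66CC = 0x10280 → wrap carry → 0x0281
  0x0281 + 0x3107 = 0x03388
  0x3388 + 0xBCBF = 0x0F047
  0xF047 + 0x713B = 0x16182 → wrap carry → 0x6183
  0x6183 + 0x5189 = 0x0B30C
One's-complement sum = 0xB30C.
Checksum = ~0xB30C & 0xFFFF = 0x4CF3.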